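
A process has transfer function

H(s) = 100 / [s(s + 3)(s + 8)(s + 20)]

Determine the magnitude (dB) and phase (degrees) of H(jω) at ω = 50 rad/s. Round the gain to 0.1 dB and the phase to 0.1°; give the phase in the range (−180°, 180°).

At s = jω = j50:
pole (s+3): 3 + j50 → |·| = √(3²+50²) = √2509 ≈ 50.09, ∠ = arctan(50/3) ≈ 86.57°
pole (s+8): 8 + j50 → |·| = √(8²+50²) = √2564 ≈ 50.636, ∠ = arctan(50/8) ≈ 80.91°
pole (s+20): 20 + j50 → |·| = √(20²+50²) = √2900 ≈ 53.852, ∠ = arctan(50/20) ≈ 68.20°
pole at origin: |s| = 50, ∠ = 90.00° (in denominator)
|H| = 100 / 6.8294e+06 ≈ 1.4643e-05
Gain = 20 log₁₀(1.4643e-05) ≈ -96.69 dB
∠H = 0.00° − 325.68° = -325.68° ≡ 34.32° (principal value)

-96.7 dB, 34.3°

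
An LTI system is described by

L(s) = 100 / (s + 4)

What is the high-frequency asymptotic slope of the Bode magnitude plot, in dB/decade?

-20 dB/decade

Each pole contributes −20 dB/decade at high frequency; each zero contributes +20 dB/decade.
Net: 0 zero(s) − 1 pole(s) → -20 dB/decade.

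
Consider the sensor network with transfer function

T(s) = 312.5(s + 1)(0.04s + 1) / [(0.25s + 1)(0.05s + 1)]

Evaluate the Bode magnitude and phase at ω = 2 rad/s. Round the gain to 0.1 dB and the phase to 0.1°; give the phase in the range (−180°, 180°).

55.9 dB, 35.7°

At ω = 2 rad/s:
zero (1 + j2·1) = 1 + j2 → |·| ≈ 2.2361, ∠ ≈ 63.43°
zero (1 + j2·0.04) = 1 + j0.08 → |·| ≈ 1.0032, ∠ ≈ 4.57°
pole (1 + j2·0.25) = 1 + j0.5 → |·| ≈ 1.118, ∠ ≈ 26.57°
pole (1 + j2·0.05) = 1 + j0.1 → |·| ≈ 1.005, ∠ ≈ 5.71°
|T| = 312.5 · 2.2361 · 1.0032 / (1.118 · 1.005) ≈ 623.91
Gain = 20 log₁₀(623.91) ≈ 55.90 dB
∠T = (63.43° + 4.57°) − (26.57° + 5.71°) = 35.72°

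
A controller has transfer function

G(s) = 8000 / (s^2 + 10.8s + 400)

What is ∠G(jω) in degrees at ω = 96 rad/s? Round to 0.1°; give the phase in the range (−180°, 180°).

At s = jω = j96:
quadratic: (j96)² + 10.8·j96 + 400 = -8816 + j1036.8 → |·| ≈ 8876.8, ∠ ≈ 173.29°
∠G = 0.00° − 173.29° = -173.29°

-173.3°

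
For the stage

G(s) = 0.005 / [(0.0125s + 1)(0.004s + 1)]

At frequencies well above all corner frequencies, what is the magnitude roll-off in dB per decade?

-40 dB/decade

Each pole contributes −20 dB/decade at high frequency; each zero contributes +20 dB/decade.
Net: 0 zero(s) − 2 pole(s) → -40 dB/decade.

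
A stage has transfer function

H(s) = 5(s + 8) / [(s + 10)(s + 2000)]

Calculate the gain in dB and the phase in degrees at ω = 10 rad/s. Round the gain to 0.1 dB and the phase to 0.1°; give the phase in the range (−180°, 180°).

At s = jω = j10:
zero (s+8): 8 + j10 → |·| = √(8²+10²) = √164 ≈ 12.806, ∠ = arctan(10/8) ≈ 51.34°
pole (s+10): 10 + j10 → |·| = √(10²+10²) = √200 ≈ 14.142, ∠ = arctan(10/10) ≈ 45.00°
pole (s+2000): 2000 + j10 → |·| = √(2000²+10²) = √4000100 ≈ 2000, ∠ = arctan(10/2000) ≈ 0.29°
|H| = 5 · 12.806 / 28284 ≈ 0.0022638
Gain = 20 log₁₀(0.0022638) ≈ -52.90 dB
∠H = 51.34° − 45.29° = 6.05°

-52.9 dB, 6.1°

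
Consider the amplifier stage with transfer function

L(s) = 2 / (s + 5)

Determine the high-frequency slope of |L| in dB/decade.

-20 dB/decade

Each pole contributes −20 dB/decade at high frequency; each zero contributes +20 dB/decade.
Net: 0 zero(s) − 1 pole(s) → -20 dB/decade.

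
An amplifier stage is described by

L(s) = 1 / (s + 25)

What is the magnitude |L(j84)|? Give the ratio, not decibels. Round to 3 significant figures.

At s = jω = j84:
pole (s+25): 25 + j84 → |·| = √(25²+84²) = √7681 ≈ 87.641, ∠ = arctan(84/25) ≈ 73.43°
|L| = 1 / 87.641 ≈ 0.01141

0.0114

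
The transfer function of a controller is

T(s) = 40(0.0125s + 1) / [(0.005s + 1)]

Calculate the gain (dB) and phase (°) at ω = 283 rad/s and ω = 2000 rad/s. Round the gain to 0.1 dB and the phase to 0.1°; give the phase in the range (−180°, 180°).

At ω = 283 rad/s:
zero (1 + j283·0.0125) = 1 + j3.5375 → |·| ≈ 3.6761, ∠ ≈ 74.22°
pole (1 + j283·0.005) = 1 + j1.415 → |·| ≈ 1.7327, ∠ ≈ 54.75°
|T| = 40 · 3.6761 / (1.7327) ≈ 84.864
Gain = 20 log₁₀(84.864) ≈ 38.57 dB
∠T = (74.22°) − (54.75°) = 19.47°

At ω = 2000 rad/s:
zero (1 + j2000·0.0125) = 1 + j25 → |·| ≈ 25.02, ∠ ≈ 87.71°
pole (1 + j2000·0.005) = 1 + j10 → |·| ≈ 10.05, ∠ ≈ 84.29°
|T| = 40 · 25.02 / (10.05) ≈ 99.582
Gain = 20 log₁₀(99.582) ≈ 39.96 dB
∠T = (87.71°) − (84.29°) = 3.42°

ω = 283: 38.6 dB, 19.5°; ω = 2000: 40.0 dB, 3.4°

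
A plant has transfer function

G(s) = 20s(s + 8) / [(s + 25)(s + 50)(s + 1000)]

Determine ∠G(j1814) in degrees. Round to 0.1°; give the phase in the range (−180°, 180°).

At s = jω = j1814:
zero (s+8): 8 + j1814 → |·| = √(8²+1814²) = √3290660 ≈ 1814, ∠ = arctan(1814/8) ≈ 89.75°
zero at origin: s = j1814 → |·| = 1814, ∠ = 90.00°
pole (s+25): 25 + j1814 → |·| = √(25²+1814²) = √3291221 ≈ 1814.2, ∠ = arctan(1814/25) ≈ 89.21°
pole (s+50): 50 + j1814 → |·| = √(50²+1814²) = √3293096 ≈ 1814.7, ∠ = arctan(1814/50) ≈ 88.42°
pole (s+1000): 1000 + j1814 → |·| = √(1000²+1814²) = √4290596 ≈ 2071.4, ∠ = arctan(1814/1000) ≈ 61.13°
∠G = 179.75° − 238.76° = -59.01°

-59.0°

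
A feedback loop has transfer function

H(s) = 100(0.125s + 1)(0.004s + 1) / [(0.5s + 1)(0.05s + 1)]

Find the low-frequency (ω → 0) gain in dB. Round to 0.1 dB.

40.0 dB

H(0) = 100 · 1 / 1 = 100
20 log₁₀(100) ≈ 40.00 dB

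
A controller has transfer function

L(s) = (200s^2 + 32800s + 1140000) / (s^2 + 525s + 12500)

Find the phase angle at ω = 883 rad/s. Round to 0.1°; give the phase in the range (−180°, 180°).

Substitute s = j883:
Numerator: 200(j883)^2 + 32800(j883) + 1140000 = -154797800 + j28962400
Denominator: (j883)^2 + 525(j883) + 12500 = -767189 + j463575
|N| = √(154797800² + 28962400²) ≈ 1.5748e+08, ∠N ≈ 169.40°
|D| = √(767189² + 463575²) ≈ 8.9637e+05, ∠D ≈ 148.86°
∠L = 169.40° − 148.86° = 20.54°

20.5°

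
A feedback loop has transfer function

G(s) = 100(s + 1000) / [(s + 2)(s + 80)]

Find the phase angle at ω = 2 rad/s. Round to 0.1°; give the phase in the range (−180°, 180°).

At s = jω = j2:
zero (s+1000): 1000 + j2 → |·| = √(1000²+2²) = √1000004 ≈ 1000, ∠ = arctan(2/1000) ≈ 0.11°
pole (s+2): 2 + j2 → |·| = √(2²+2²) = √8 ≈ 2.8284, ∠ = arctan(2/2) ≈ 45.00°
pole (s+80): 80 + j2 → |·| = √(80²+2²) = √6404 ≈ 80.025, ∠ = arctan(2/80) ≈ 1.43°
∠G = 0.11° − 46.43° = -46.32°

-46.3°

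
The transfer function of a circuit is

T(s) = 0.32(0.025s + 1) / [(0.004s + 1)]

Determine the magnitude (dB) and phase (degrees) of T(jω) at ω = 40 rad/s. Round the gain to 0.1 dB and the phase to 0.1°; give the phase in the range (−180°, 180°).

At ω = 40 rad/s:
zero (1 + j40·0.025) = 1 + j1 → |·| ≈ 1.4142, ∠ ≈ 45.00°
pole (1 + j40·0.004) = 1 + j0.16 → |·| ≈ 1.0127, ∠ ≈ 9.09°
|T| = 0.32 · 1.4142 / (1.0127) ≈ 0.44687
Gain = 20 log₁₀(0.44687) ≈ -7.00 dB
∠T = (45.00°) − (9.09°) = 35.91°

-7.0 dB, 35.9°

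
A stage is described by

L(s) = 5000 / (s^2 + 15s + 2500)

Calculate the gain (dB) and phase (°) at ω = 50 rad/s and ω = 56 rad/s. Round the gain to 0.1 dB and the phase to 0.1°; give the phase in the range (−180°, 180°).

ω = 50: 16.5 dB, -90.0°; ω = 56: 13.5 dB, -127.1°

At s = jω = j50:
quadratic: (j50)² + 15·j50 + 2500 = 0 + j750 → |·| ≈ 750, ∠ ≈ 90.00°
|L| = 5000 / 750 ≈ 6.6667
Gain = 20 log₁₀(6.6667) ≈ 16.48 dB
∠L = 0.00° − 90.00° = -90.00°

At s = jω = j56:
quadratic: (j56)² + 15·j56 + 2500 = -636 + j840 → |·| ≈ 1053.6, ∠ ≈ 127.13°
|L| = 5000 / 1053.6 ≈ 4.7456
Gain = 20 log₁₀(4.7456) ≈ 13.53 dB
∠L = 0.00° − 127.13° = -127.13°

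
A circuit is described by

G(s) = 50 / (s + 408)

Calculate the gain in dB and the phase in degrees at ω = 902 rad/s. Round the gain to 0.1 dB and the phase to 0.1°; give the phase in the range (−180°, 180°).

-25.9 dB, -65.7°

At s = jω = j902:
pole (s+408): 408 + j902 → |·| = √(408²+902²) = √980068 ≈ 989.98, ∠ = arctan(902/408) ≈ 65.66°
|G| = 50 / 989.98 ≈ 0.050506
Gain = 20 log₁₀(0.050506) ≈ -25.93 dB
∠G = 0.00° − 65.66° = -65.66°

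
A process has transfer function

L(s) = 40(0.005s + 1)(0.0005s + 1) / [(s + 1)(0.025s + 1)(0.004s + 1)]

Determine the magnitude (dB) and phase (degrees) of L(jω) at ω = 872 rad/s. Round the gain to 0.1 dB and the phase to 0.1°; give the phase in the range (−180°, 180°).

At ω = 872 rad/s:
zero (1 + j872·0.005) = 1 + j4.36 → |·| ≈ 4.4732, ∠ ≈ 77.08°
zero (1 + j872·0.0005) = 1 + j0.436 → |·| ≈ 1.0909, ∠ ≈ 23.56°
pole (1 + j872·1) = 1 + j872 → |·| ≈ 872, ∠ ≈ 89.93°
pole (1 + j872·0.025) = 1 + j21.8 → |·| ≈ 21.823, ∠ ≈ 87.37°
pole (1 + j872·0.004) = 1 + j3.488 → |·| ≈ 3.6285, ∠ ≈ 74.00°
|L| = 40 · 4.4732 · 1.0909 / (872 · 21.823 · 3.6285) ≈ 0.0028269
Gain = 20 log₁₀(0.0028269) ≈ -50.97 dB
∠L = (77.08° + 23.56°) − (89.93° + 87.37° + 74.00°) = -150.66°

-51.0 dB, -150.7°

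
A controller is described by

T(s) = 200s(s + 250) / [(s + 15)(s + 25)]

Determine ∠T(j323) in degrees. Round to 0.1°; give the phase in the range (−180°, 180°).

At s = jω = j323:
zero (s+250): 250 + j323 → |·| = √(250²+323²) = √166829 ≈ 408.45, ∠ = arctan(323/250) ≈ 52.26°
zero at origin: s = j323 → |·| = 323, ∠ = 90.00°
pole (s+15): 15 + j323 → |·| = √(15²+323²) = √104554 ≈ 323.35, ∠ = arctan(323/15) ≈ 87.34°
pole (s+25): 25 + j323 → |·| = √(25²+323²) = √104954 ≈ 323.97, ∠ = arctan(323/25) ≈ 85.57°
∠T = 142.26° − 172.91° = -30.65°

-30.7°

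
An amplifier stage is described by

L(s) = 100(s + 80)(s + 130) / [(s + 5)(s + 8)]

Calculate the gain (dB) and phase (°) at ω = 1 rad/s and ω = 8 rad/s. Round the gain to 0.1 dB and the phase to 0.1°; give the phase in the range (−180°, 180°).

At s = jω = j1:
zero (s+80): 80 + j1 → |·| = √(80²+1²) = √6401 ≈ 80.006, ∠ = arctan(1/80) ≈ 0.72°
zero (s+130): 130 + j1 → |·| = √(130²+1²) = √16901 ≈ 130, ∠ = arctan(1/130) ≈ 0.44°
pole (s+5): 5 + j1 → |·| = √(5²+1²) = √26 ≈ 5.099, ∠ = arctan(1/5) ≈ 11.31°
pole (s+8): 8 + j1 → |·| = √(8²+1²) = √65 ≈ 8.0623, ∠ = arctan(1/8) ≈ 7.13°
|L| = 100 · 10401 / 41.11 ≈ 25300
Gain = 20 log₁₀(25300) ≈ 88.06 dB
∠L = 1.16° − 18.44° = -17.28°

At s = jω = j8:
zero (s+80): 80 + j8 → |·| = √(80²+8²) = √6464 ≈ 80.399, ∠ = arctan(8/80) ≈ 5.71°
zero (s+130): 130 + j8 → |·| = √(130²+8²) = √16964 ≈ 130.25, ∠ = arctan(8/130) ≈ 3.52°
pole (s+5): 5 + j8 → |·| = √(5²+8²) = √89 ≈ 9.434, ∠ = arctan(8/5) ≈ 57.99°
pole (s+8): 8 + j8 → |·| = √(8²+8²) = √128 ≈ 11.314, ∠ = arctan(8/8) ≈ 45.00°
|L| = 100 · 10472 / 106.74 ≈ 9810.8
Gain = 20 log₁₀(9810.8) ≈ 79.83 dB
∠L = 9.23° − 102.99° = -93.76°

ω = 1: 88.1 dB, -17.3°; ω = 8: 79.8 dB, -93.8°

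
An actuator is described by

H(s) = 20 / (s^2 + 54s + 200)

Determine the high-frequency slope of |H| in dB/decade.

Each pole contributes −20 dB/decade at high frequency; each zero contributes +20 dB/decade.
Net: 0 zero(s) − 2 pole(s) → -40 dB/decade.

-40 dB/decade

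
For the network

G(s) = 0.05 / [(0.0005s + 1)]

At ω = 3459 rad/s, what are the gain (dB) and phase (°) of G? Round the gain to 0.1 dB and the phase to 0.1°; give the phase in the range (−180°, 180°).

-32.0 dB, -60.0°

At ω = 3459 rad/s:
pole (1 + j3459·0.0005) = 1 + j1.7295 → |·| ≈ 1.9978, ∠ ≈ 59.96°
|G| = 0.05 · 1 / (1.9978) ≈ 0.025028
Gain = 20 log₁₀(0.025028) ≈ -32.03 dB
∠G = (0°) − (59.96°) = -59.96°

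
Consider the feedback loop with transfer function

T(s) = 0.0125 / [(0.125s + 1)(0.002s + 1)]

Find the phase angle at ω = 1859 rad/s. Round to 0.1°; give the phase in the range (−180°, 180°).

At ω = 1859 rad/s:
pole (1 + j1859·0.125) = 1 + j232.375 → |·| ≈ 232.38, ∠ ≈ 89.75°
pole (1 + j1859·0.002) = 1 + j3.718 → |·| ≈ 3.8501, ∠ ≈ 74.95°
∠T = (0°) − (89.75° + 74.95°) = -164.70°

-164.7°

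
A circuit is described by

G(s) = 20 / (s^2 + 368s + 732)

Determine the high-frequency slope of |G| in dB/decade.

Each pole contributes −20 dB/decade at high frequency; each zero contributes +20 dB/decade.
Net: 0 zero(s) − 2 pole(s) → -40 dB/decade.

-40 dB/decade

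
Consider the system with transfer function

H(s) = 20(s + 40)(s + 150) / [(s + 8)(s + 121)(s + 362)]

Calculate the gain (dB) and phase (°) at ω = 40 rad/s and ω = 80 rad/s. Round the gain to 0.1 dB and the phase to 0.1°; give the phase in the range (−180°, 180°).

ω = 40: -20.7 dB, -43.4°; ω = 80: -23.1 dB, -38.7°

At s = jω = j40:
zero (s+40): 40 + j40 → |·| = √(40²+40²) = √3200 ≈ 56.569, ∠ = arctan(40/40) ≈ 45.00°
zero (s+150): 150 + j40 → |·| = √(150²+40²) = √24100 ≈ 155.24, ∠ = arctan(40/150) ≈ 14.93°
pole (s+8): 8 + j40 → |·| = √(8²+40²) = √1664 ≈ 40.792, ∠ = arctan(40/8) ≈ 78.69°
pole (s+121): 121 + j40 → |·| = √(121²+40²) = √16241 ≈ 127.44, ∠ = arctan(40/121) ≈ 18.29°
pole (s+362): 362 + j40 → |·| = √(362²+40²) = √132644 ≈ 364.2, ∠ = arctan(40/362) ≈ 6.31°
|H| = 20 · 8781.8 / 1.8933e+06 ≈ 0.092767
Gain = 20 log₁₀(0.092767) ≈ -20.65 dB
∠H = 59.93° − 103.29° = -43.36°

At s = jω = j80:
zero (s+40): 40 + j80 → |·| = √(40²+80²) = √8000 ≈ 89.443, ∠ = arctan(80/40) ≈ 63.43°
zero (s+150): 150 + j80 → |·| = √(150²+80²) = √28900 ≈ 170, ∠ = arctan(80/150) ≈ 28.07°
pole (s+8): 8 + j80 → |·| = √(8²+80²) = √6464 ≈ 80.399, ∠ = arctan(80/8) ≈ 84.29°
pole (s+121): 121 + j80 → |·| = √(121²+80²) = √21041 ≈ 145.06, ∠ = arctan(80/121) ≈ 33.47°
pole (s+362): 362 + j80 → |·| = √(362²+80²) = √137444 ≈ 370.73, ∠ = arctan(80/362) ≈ 12.46°
|H| = 20 · 15205 / 4.3237e+06 ≈ 0.070333
Gain = 20 log₁₀(0.070333) ≈ -23.06 dB
∠H = 91.50° − 130.22° = -38.72°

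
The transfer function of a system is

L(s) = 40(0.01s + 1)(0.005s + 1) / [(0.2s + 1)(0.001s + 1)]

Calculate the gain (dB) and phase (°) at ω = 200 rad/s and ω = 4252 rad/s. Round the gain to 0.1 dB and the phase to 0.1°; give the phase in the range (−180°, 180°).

ω = 200: 9.8 dB, 8.6°; ω = 4252: 19.8 dB, 9.3°

At ω = 200 rad/s:
zero (1 + j200·0.01) = 1 + j2 → |·| ≈ 2.2361, ∠ ≈ 63.43°
zero (1 + j200·0.005) = 1 + j1 → |·| ≈ 1.4142, ∠ ≈ 45.00°
pole (1 + j200·0.2) = 1 + j40 → |·| ≈ 40.012, ∠ ≈ 88.57°
pole (1 + j200·0.001) = 1 + j0.2 → |·| ≈ 1.0198, ∠ ≈ 11.31°
|L| = 40 · 2.2361 · 1.4142 / (40.012 · 1.0198) ≈ 3.1
Gain = 20 log₁₀(3.1) ≈ 9.83 dB
∠L = (63.43° + 45.00°) − (88.57° + 11.31°) = 8.55°

At ω = 4252 rad/s:
zero (1 + j4252·0.01) = 1 + j42.52 → |·| ≈ 42.532, ∠ ≈ 88.65°
zero (1 + j4252·0.005) = 1 + j21.26 → |·| ≈ 21.284, ∠ ≈ 87.31°
pole (1 + j4252·0.2) = 1 + j850.4 → |·| ≈ 850.4, ∠ ≈ 89.93°
pole (1 + j4252·0.001) = 1 + j4.252 → |·| ≈ 4.368, ∠ ≈ 76.77°
|L| = 40 · 42.532 · 21.284 / (850.4 · 4.368) ≈ 9.7482
Gain = 20 log₁₀(9.7482) ≈ 19.78 dB
∠L = (88.65° + 87.31°) − (89.93° + 76.77°) = 9.26°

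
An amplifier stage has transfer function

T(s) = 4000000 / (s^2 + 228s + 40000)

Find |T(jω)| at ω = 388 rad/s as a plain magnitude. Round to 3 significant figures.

28.3

At s = jω = j388:
quadratic: (j388)² + 228·j388 + 40000 = -110544 + j88464 → |·| ≈ 1.4158e+05, ∠ ≈ 141.33°
|T| = 4000000 / 1.4158e+05 ≈ 28.253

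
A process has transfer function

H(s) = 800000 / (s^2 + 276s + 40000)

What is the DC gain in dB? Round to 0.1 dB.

26.0 dB

H(0) = 800000 / 40000 = 20
20 log₁₀(20) ≈ 26.02 dB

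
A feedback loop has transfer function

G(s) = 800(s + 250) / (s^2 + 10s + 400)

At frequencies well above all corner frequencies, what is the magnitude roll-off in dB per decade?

-20 dB/decade

Each pole contributes −20 dB/decade at high frequency; each zero contributes +20 dB/decade.
Net: 1 zero(s) − 2 pole(s) → -20 dB/decade.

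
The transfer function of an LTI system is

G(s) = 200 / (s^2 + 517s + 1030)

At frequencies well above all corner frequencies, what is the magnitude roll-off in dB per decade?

Each pole contributes −20 dB/decade at high frequency; each zero contributes +20 dB/decade.
Net: 0 zero(s) − 2 pole(s) → -40 dB/decade.

-40 dB/decade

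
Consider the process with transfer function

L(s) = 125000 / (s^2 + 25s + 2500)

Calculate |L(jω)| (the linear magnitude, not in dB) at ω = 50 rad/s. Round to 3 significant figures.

At s = jω = j50:
quadratic: (j50)² + 25·j50 + 2500 = 0 + j1250 → |·| ≈ 1250, ∠ ≈ 90.00°
|L| = 125000 / 1250 ≈ 100

100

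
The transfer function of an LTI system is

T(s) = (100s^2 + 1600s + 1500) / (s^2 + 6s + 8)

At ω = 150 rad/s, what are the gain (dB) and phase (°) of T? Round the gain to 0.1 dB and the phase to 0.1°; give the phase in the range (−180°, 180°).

Substitute s = j150:
Numerator: 100(j150)^2 + 1600(j150) + 1500 = -2248500 + j240000
Denominator: (j150)^2 + 6(j150) + 8 = -22492 + j900
|N| = √(2248500² + 240000²) ≈ 2.2613e+06, ∠N ≈ 173.91°
|D| = √(22492² + 900²) ≈ 22510, ∠D ≈ 177.71°
|T| = 2.2613e+06 / 22510 ≈ 100.46
Gain = 20 log₁₀(100.46) ≈ 40.04 dB
∠T = 173.91° − 177.71° = -3.80°

40.0 dB, -3.8°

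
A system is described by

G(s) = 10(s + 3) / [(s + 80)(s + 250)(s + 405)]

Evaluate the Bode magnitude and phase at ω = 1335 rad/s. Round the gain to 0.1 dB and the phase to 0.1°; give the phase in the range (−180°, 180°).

At s = jω = j1335:
zero (s+3): 3 + j1335 → |·| = √(3²+1335²) = √1782234 ≈ 1335, ∠ = arctan(1335/3) ≈ 89.87°
pole (s+80): 80 + j1335 → |·| = √(80²+1335²) = √1788625 ≈ 1337.4, ∠ = arctan(1335/80) ≈ 86.57°
pole (s+250): 250 + j1335 → |·| = √(250²+1335²) = √1844725 ≈ 1358.2, ∠ = arctan(1335/250) ≈ 79.39°
pole (s+405): 405 + j1335 → |·| = √(405²+1335²) = √1946250 ≈ 1395.1, ∠ = arctan(1335/405) ≈ 73.12°
|G| = 10 · 1335 / 2.5341e+09 ≈ 5.2681e-06
Gain = 20 log₁₀(5.2681e-06) ≈ -105.57 dB
∠G = 89.87° − 239.08° = -149.21°

-105.6 dB, -149.2°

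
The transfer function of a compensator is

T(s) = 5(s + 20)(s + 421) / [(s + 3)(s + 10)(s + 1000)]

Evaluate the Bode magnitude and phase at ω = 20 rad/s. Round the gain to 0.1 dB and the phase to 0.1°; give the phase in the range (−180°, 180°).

-17.6 dB, -98.3°

At s = jω = j20:
zero (s+20): 20 + j20 → |·| = √(20²+20²) = √800 ≈ 28.284, ∠ = arctan(20/20) ≈ 45.00°
zero (s+421): 421 + j20 → |·| = √(421²+20²) = √177641 ≈ 421.47, ∠ = arctan(20/421) ≈ 2.72°
pole (s+3): 3 + j20 → |·| = √(3²+20²) = √409 ≈ 20.224, ∠ = arctan(20/3) ≈ 81.47°
pole (s+10): 10 + j20 → |·| = √(10²+20²) = √500 ≈ 22.361, ∠ = arctan(20/10) ≈ 63.43°
pole (s+1000): 1000 + j20 → |·| = √(1000²+20²) = √1000400 ≈ 1000.2, ∠ = arctan(20/1000) ≈ 1.15°
|T| = 5 · 11921 / 4.5232e+05 ≈ 0.13178
Gain = 20 log₁₀(0.13178) ≈ -17.60 dB
∠T = 47.72° − 146.05° = -98.33°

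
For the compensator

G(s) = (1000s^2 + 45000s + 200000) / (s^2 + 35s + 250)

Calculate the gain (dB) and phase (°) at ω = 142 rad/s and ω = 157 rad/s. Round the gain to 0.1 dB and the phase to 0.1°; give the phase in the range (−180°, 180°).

Substitute s = j142:
Numerator: 1000(j142)^2 + 45000(j142) + 200000 = -19964000 + j6390000
Denominator: (j142)^2 + 35(j142) + 250 = -19914 + j4970
|N| = √(19964000² + 6390000²) ≈ 2.0962e+07, ∠N ≈ 162.25°
|D| = √(19914² + 4970²) ≈ 20525, ∠D ≈ 165.99°
|G| = 2.0962e+07 / 20525 ≈ 1021.3
Gain = 20 log₁₀(1021.3) ≈ 60.18 dB
∠G = 162.25° − 165.99° = -3.74°

Substitute s = j157:
Numerator: 1000(j157)^2 + 45000(j157) + 200000 = -24449000 + j7065000
Denominator: (j157)^2 + 35(j157) + 250 = -24399 + j5495
|N| = √(24449000² + 7065000²) ≈ 2.5449e+07, ∠N ≈ 163.88°
|D| = √(24399² + 5495²) ≈ 25010, ∠D ≈ 167.31°
|G| = 2.5449e+07 / 25010 ≈ 1017.6
Gain = 20 log₁₀(1017.6) ≈ 60.15 dB
∠G = 163.88° − 167.31° = -3.43°

ω = 142: 60.2 dB, -3.7°; ω = 157: 60.2 dB, -3.4°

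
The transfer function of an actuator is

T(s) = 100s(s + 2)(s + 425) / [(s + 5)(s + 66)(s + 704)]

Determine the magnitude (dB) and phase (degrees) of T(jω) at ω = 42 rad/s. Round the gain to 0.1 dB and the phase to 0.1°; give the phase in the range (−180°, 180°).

At s = jω = j42:
zero (s+2): 2 + j42 → |·| = √(2²+42²) = √1768 ≈ 42.048, ∠ = arctan(42/2) ≈ 87.27°
zero (s+425): 425 + j42 → |·| = √(425²+42²) = √182389 ≈ 427.07, ∠ = arctan(42/425) ≈ 5.64°
zero at origin: s = j42 → |·| = 42, ∠ = 90.00°
pole (s+5): 5 + j42 → |·| = √(5²+42²) = √1789 ≈ 42.297, ∠ = arctan(42/5) ≈ 83.21°
pole (s+66): 66 + j42 → |·| = √(66²+42²) = √6120 ≈ 78.23, ∠ = arctan(42/66) ≈ 32.47°
pole (s+704): 704 + j42 → |·| = √(704²+42²) = √497380 ≈ 705.25, ∠ = arctan(42/704) ≈ 3.41°
|T| = 100 · 7.5421e+05 / 2.3336e+06 ≈ 32.32
Gain = 20 log₁₀(32.32) ≈ 30.19 dB
∠T = 182.91° − 119.09° = 63.82°

30.2 dB, 63.8°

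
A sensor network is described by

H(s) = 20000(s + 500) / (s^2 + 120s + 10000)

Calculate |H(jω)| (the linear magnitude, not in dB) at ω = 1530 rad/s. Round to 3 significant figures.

At s = jω = j1530:
zero (s+500): 500 + j1530 → |·| = √(500²+1530²) = √2590900 ≈ 1609.6, ∠ = arctan(1530/500) ≈ 71.90°
quadratic: (j1530)² + 120·j1530 + 10000 = -2330900 + j183600 → |·| ≈ 2.3381e+06, ∠ ≈ 175.50°
|H| = 20000 · 1609.6 / 2.3381e+06 ≈ 13.768

13.8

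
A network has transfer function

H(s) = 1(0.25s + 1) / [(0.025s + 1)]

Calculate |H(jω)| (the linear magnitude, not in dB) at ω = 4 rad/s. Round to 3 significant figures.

1.41

At ω = 4 rad/s:
zero (1 + j4·0.25) = 1 + j1 → |·| ≈ 1.4142, ∠ ≈ 45.00°
pole (1 + j4·0.025) = 1 + j0.1 → |·| ≈ 1.005, ∠ ≈ 5.71°
|H| = 1 · 1.4142 / (1.005) ≈ 1.4072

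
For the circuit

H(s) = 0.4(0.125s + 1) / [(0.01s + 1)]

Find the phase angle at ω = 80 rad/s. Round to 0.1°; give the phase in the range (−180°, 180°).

45.6°

At ω = 80 rad/s:
zero (1 + j80·0.125) = 1 + j10 → |·| ≈ 10.05, ∠ ≈ 84.29°
pole (1 + j80·0.01) = 1 + j0.8 → |·| ≈ 1.2806, ∠ ≈ 38.66°
∠H = (84.29°) − (38.66°) = 45.63°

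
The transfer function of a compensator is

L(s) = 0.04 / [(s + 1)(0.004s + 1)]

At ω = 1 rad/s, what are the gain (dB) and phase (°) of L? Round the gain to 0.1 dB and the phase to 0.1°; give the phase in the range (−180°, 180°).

At ω = 1 rad/s:
pole (1 + j1·1) = 1 + j1 → |·| ≈ 1.4142, ∠ ≈ 45.00°
pole (1 + j1·0.004) = 1 + j0.004 → |·| ≈ 1, ∠ ≈ 0.23°
|L| = 0.04 · 1 / (1.4142 · 1) ≈ 0.028285
Gain = 20 log₁₀(0.028285) ≈ -30.97 dB
∠L = (0°) − (45.00° + 0.23°) = -45.23°

-31.0 dB, -45.2°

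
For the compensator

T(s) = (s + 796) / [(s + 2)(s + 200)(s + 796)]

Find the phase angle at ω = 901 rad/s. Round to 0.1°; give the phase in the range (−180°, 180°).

-167.4°

At s = jω = j901:
zero (s+796): 796 + j901 → |·| = √(796²+901²) = √1445417 ≈ 1202.3, ∠ = arctan(901/796) ≈ 48.54°
pole (s+2): 2 + j901 → |·| = √(2²+901²) = √811805 ≈ 901, ∠ = arctan(901/2) ≈ 89.87°
pole (s+200): 200 + j901 → |·| = √(200²+901²) = √851801 ≈ 922.93, ∠ = arctan(901/200) ≈ 77.48°
pole (s+796): 796 + j901 → |·| = √(796²+901²) = √1445417 ≈ 1202.3, ∠ = arctan(901/796) ≈ 48.54°
∠T = 48.54° − 215.89° = -167.35°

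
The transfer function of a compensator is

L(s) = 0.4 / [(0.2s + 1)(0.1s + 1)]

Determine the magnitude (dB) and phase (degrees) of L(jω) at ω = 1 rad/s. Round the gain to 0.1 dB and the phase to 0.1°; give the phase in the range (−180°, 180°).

-8.2 dB, -17.0°

At ω = 1 rad/s:
pole (1 + j1·0.2) = 1 + j0.2 → |·| ≈ 1.0198, ∠ ≈ 11.31°
pole (1 + j1·0.1) = 1 + j0.1 → |·| ≈ 1.005, ∠ ≈ 5.71°
|L| = 0.4 · 1 / (1.0198 · 1.005) ≈ 0.39028
Gain = 20 log₁₀(0.39028) ≈ -8.17 dB
∠L = (0°) − (11.31° + 5.71°) = -17.02°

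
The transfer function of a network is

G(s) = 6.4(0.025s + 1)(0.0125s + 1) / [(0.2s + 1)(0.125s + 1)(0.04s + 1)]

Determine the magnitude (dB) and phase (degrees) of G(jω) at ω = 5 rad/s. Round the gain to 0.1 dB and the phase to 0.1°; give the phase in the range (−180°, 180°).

11.6 dB, -77.6°

At ω = 5 rad/s:
zero (1 + j5·0.025) = 1 + j0.125 → |·| ≈ 1.0078, ∠ ≈ 7.13°
zero (1 + j5·0.0125) = 1 + j0.0625 → |·| ≈ 1.002, ∠ ≈ 3.58°
pole (1 + j5·0.2) = 1 + j1 → |·| ≈ 1.4142, ∠ ≈ 45.00°
pole (1 + j5·0.125) = 1 + j0.625 → |·| ≈ 1.1792, ∠ ≈ 32.01°
pole (1 + j5·0.04) = 1 + j0.2 → |·| ≈ 1.0198, ∠ ≈ 11.31°
|G| = 6.4 · 1.0078 · 1.002 / (1.4142 · 1.1792 · 1.0198) ≈ 3.8002
Gain = 20 log₁₀(3.8002) ≈ 11.60 dB
∠G = (7.13° + 3.58°) − (45.00° + 32.01° + 11.31°) = -77.61°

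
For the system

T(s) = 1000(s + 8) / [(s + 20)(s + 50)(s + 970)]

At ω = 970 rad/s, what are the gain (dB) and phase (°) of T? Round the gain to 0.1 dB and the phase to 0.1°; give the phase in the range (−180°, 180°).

-62.5 dB, -131.3°

At s = jω = j970:
zero (s+8): 8 + j970 → |·| = √(8²+970²) = √940964 ≈ 970.03, ∠ = arctan(970/8) ≈ 89.53°
pole (s+20): 20 + j970 → |·| = √(20²+970²) = √941300 ≈ 970.21, ∠ = arctan(970/20) ≈ 88.82°
pole (s+50): 50 + j970 → |·| = √(50²+970²) = √943400 ≈ 971.29, ∠ = arctan(970/50) ≈ 87.05°
pole (s+970): 970 + j970 → |·| = √(970²+970²) = √1881800 ≈ 1371.8, ∠ = arctan(970/970) ≈ 45.00°
|T| = 1000 · 970.03 / 1.2927e+09 ≈ 0.00075039
Gain = 20 log₁₀(0.00075039) ≈ -62.49 dB
∠T = 89.53° − 220.87° = -131.34°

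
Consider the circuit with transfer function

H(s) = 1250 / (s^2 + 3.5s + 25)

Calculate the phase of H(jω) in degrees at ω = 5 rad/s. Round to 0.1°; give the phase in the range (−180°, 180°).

-90.0°

At s = jω = j5:
quadratic: (j5)² + 3.5·j5 + 25 = 0 + j17.5 → |·| ≈ 17.5, ∠ ≈ 90.00°
∠H = 0.00° − 90.00° = -90.00°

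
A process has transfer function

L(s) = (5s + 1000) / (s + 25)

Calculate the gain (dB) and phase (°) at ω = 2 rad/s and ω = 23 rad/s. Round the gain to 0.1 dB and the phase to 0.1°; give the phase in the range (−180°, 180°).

ω = 2: 32.0 dB, -4.0°; ω = 23: 29.4 dB, -36.1°

Substitute s = j2:
Numerator: 5(j2) + 1000 = 1000 + j10
Denominator: (j2) + 25 = 25 + j2
|N| = √(1000² + 10²) ≈ 1000, ∠N ≈ 0.57°
|D| = √(25² + 2²) ≈ 25.08, ∠D ≈ 4.57°
|L| = 1000 / 25.08 ≈ 39.872
Gain = 20 log₁₀(39.872) ≈ 32.01 dB
∠L = 0.57° − 4.57° = -4.00°

Substitute s = j23:
Numerator: 5(j23) + 1000 = 1000 + j115
Denominator: (j23) + 25 = 25 + j23
|N| = √(1000² + 115²) ≈ 1006.6, ∠N ≈ 6.56°
|D| = √(25² + 23²) ≈ 33.971, ∠D ≈ 42.61°
|L| = 1006.6 / 33.971 ≈ 29.631
Gain = 20 log₁₀(29.631) ≈ 29.43 dB
∠L = 6.56° − 42.61° = -36.05°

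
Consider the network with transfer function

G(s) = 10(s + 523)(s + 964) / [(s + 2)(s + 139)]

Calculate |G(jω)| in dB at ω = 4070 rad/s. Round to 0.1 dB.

At s = jω = j4070:
zero (s+523): 523 + j4070 → |·| = √(523²+4070²) = √16838429 ≈ 4103.5, ∠ = arctan(4070/523) ≈ 82.68°
zero (s+964): 964 + j4070 → |·| = √(964²+4070²) = √17494196 ≈ 4182.6, ∠ = arctan(4070/964) ≈ 76.67°
pole (s+2): 2 + j4070 → |·| = √(2²+4070²) = √16564904 ≈ 4070, ∠ = arctan(4070/2) ≈ 89.97°
pole (s+139): 139 + j4070 → |·| = √(139²+4070²) = √16584221 ≈ 4072.4, ∠ = arctan(4070/139) ≈ 88.04°
|G| = 10 · 1.7163e+07 / 1.6575e+07 ≈ 10.355
Gain = 20 log₁₀(10.355) ≈ 20.30 dB

20.3 dB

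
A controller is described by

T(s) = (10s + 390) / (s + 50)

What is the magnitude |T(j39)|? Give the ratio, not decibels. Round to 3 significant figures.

Substitute s = j39:
Numerator: 10(j39) + 390 = 390 + j390
Denominator: (j39) + 50 = 50 + j39
|N| = √(390² + 390²) ≈ 551.54, ∠N ≈ 45.00°
|D| = √(50² + 39²) ≈ 63.411, ∠D ≈ 37.95°
|T| = 551.54 / 63.411 ≈ 8.6979

8.70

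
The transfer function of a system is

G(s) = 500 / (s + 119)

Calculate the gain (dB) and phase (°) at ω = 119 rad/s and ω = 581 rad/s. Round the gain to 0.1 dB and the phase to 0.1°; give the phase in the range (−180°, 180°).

ω = 119: 9.5 dB, -45.0°; ω = 581: -1.5 dB, -78.4°

Substitute s = j119:
Numerator: 500 = 500 + j0
Denominator: (j119) + 119 = 119 + j119
|N| = √(500² + 0²) ≈ 500, ∠N ≈ 0.00°
|D| = √(119² + 119²) ≈ 168.29, ∠D ≈ 45.00°
|G| = 500 / 168.29 ≈ 2.9711
Gain = 20 log₁₀(2.9711) ≈ 9.46 dB
∠G = 0.00° − 45.00° = -45.00°

Substitute s = j581:
Numerator: 500 = 500 + j0
Denominator: (j581) + 119 = 119 + j581
|N| = √(500² + 0²) ≈ 500, ∠N ≈ 0.00°
|D| = √(119² + 581²) ≈ 593.06, ∠D ≈ 78.42°
|G| = 500 / 593.06 ≈ 0.84309
Gain = 20 log₁₀(0.84309) ≈ -1.48 dB
∠G = 0.00° − 78.42° = -78.42°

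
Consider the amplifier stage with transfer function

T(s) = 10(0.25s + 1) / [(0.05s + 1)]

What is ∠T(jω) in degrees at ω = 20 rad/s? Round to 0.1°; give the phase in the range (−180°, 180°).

At ω = 20 rad/s:
zero (1 + j20·0.25) = 1 + j5 → |·| ≈ 5.099, ∠ ≈ 78.69°
pole (1 + j20·0.05) = 1 + j1 → |·| ≈ 1.4142, ∠ ≈ 45.00°
∠T = (78.69°) − (45.00°) = 33.69°

33.7°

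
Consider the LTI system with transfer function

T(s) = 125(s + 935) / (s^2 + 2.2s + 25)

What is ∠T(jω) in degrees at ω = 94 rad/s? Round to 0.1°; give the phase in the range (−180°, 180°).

-172.9°

At s = jω = j94:
zero (s+935): 935 + j94 → |·| = √(935²+94²) = √883061 ≈ 939.71, ∠ = arctan(94/935) ≈ 5.74°
quadratic: (j94)² + 2.2·j94 + 25 = -8811 + j206.8 → |·| ≈ 8813.4, ∠ ≈ 178.66°
∠T = 5.74° − 178.66° = -172.92°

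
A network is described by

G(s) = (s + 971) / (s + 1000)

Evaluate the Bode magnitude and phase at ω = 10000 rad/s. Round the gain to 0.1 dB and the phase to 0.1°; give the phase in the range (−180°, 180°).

-0.0 dB, 0.2°

Substitute s = j10000:
Numerator: (j10000) + 971 = 971 + j10000
Denominator: (j10000) + 1000 = 1000 + j10000
|N| = √(971² + 10000²) ≈ 10047, ∠N ≈ 84.45°
|D| = √(1000² + 10000²) ≈ 10050, ∠D ≈ 84.29°
|G| = 10047 / 10050 ≈ 0.9997
Gain = 20 log₁₀(0.9997) ≈ -0.00 dB
∠G = 84.45° − 84.29° = 0.16°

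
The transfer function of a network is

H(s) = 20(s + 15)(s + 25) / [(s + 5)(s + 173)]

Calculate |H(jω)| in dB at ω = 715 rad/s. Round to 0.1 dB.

25.8 dB

At s = jω = j715:
zero (s+15): 15 + j715 → |·| = √(15²+715²) = √511450 ≈ 715.16, ∠ = arctan(715/15) ≈ 88.80°
zero (s+25): 25 + j715 → |·| = √(25²+715²) = √511850 ≈ 715.44, ∠ = arctan(715/25) ≈ 88.00°
pole (s+5): 5 + j715 → |·| = √(5²+715²) = √511250 ≈ 715.02, ∠ = arctan(715/5) ≈ 89.60°
pole (s+173): 173 + j715 → |·| = √(173²+715²) = √541154 ≈ 735.63, ∠ = arctan(715/173) ≈ 76.40°
|H| = 20 · 5.1165e+05 / 5.2599e+05 ≈ 19.455
Gain = 20 log₁₀(19.455) ≈ 25.78 dB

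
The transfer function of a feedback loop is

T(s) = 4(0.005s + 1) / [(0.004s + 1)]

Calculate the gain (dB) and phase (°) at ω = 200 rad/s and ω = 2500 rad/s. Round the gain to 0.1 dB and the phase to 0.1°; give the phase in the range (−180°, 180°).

At ω = 200 rad/s:
zero (1 + j200·0.005) = 1 + j1 → |·| ≈ 1.4142, ∠ ≈ 45.00°
pole (1 + j200·0.004) = 1 + j0.8 → |·| ≈ 1.2806, ∠ ≈ 38.66°
|T| = 4 · 1.4142 / (1.2806) ≈ 4.4173
Gain = 20 log₁₀(4.4173) ≈ 12.90 dB
∠T = (45.00°) − (38.66°) = 6.34°

At ω = 2500 rad/s:
zero (1 + j2500·0.005) = 1 + j12.5 → |·| ≈ 12.54, ∠ ≈ 85.43°
pole (1 + j2500·0.004) = 1 + j10 → |·| ≈ 10.05, ∠ ≈ 84.29°
|T| = 4 · 12.54 / (10.05) ≈ 4.991
Gain = 20 log₁₀(4.991) ≈ 13.96 dB
∠T = (85.43°) − (84.29°) = 1.14°

ω = 200: 12.9 dB, 6.3°; ω = 2500: 14.0 dB, 1.1°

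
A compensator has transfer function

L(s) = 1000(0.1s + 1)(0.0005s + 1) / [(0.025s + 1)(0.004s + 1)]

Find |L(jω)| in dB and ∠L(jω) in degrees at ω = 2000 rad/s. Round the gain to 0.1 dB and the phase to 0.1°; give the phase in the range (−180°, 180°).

At ω = 2000 rad/s:
zero (1 + j2000·0.1) = 1 + j200 → |·| ≈ 200, ∠ ≈ 89.71°
zero (1 + j2000·0.0005) = 1 + j1 → |·| ≈ 1.4142, ∠ ≈ 45.00°
pole (1 + j2000·0.025) = 1 + j50 → |·| ≈ 50.01, ∠ ≈ 88.85°
pole (1 + j2000·0.004) = 1 + j8 → |·| ≈ 8.0623, ∠ ≈ 82.87°
|L| = 1000 · 200 · 1.4142 / (50.01 · 8.0623) ≈ 701.5
Gain = 20 log₁₀(701.5) ≈ 56.92 dB
∠L = (89.71° + 45.00°) − (88.85° + 82.87°) = -37.01°

56.9 dB, -37.0°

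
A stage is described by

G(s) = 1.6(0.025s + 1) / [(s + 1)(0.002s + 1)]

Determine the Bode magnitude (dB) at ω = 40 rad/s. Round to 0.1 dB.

At ω = 40 rad/s:
zero (1 + j40·0.025) = 1 + j1 → |·| ≈ 1.4142, ∠ ≈ 45.00°
pole (1 + j40·1) = 1 + j40 → |·| ≈ 40.012, ∠ ≈ 88.57°
pole (1 + j40·0.002) = 1 + j0.08 → |·| ≈ 1.0032, ∠ ≈ 4.57°
|G| = 1.6 · 1.4142 / (40.012 · 1.0032) ≈ 0.056371
Gain = 20 log₁₀(0.056371) ≈ -24.98 dB

-25.0 dB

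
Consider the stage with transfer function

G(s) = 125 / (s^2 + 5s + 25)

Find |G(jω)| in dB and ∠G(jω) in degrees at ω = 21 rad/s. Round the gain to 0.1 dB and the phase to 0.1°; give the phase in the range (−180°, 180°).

At s = jω = j21:
quadratic: (j21)² + 5·j21 + 25 = -416 + j105 → |·| ≈ 429.05, ∠ ≈ 165.83°
|G| = 125 / 429.05 ≈ 0.29134
Gain = 20 log₁₀(0.29134) ≈ -10.71 dB
∠G = 0.00° − 165.83° = -165.83°

-10.7 dB, -165.8°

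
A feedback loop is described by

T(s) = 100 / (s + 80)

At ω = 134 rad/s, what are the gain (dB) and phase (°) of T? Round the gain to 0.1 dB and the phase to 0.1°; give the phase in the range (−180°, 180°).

-3.9 dB, -59.2°

At s = jω = j134:
pole (s+80): 80 + j134 → |·| = √(80²+134²) = √24356 ≈ 156.06, ∠ = arctan(134/80) ≈ 59.16°
|T| = 100 / 156.06 ≈ 0.64078
Gain = 20 log₁₀(0.64078) ≈ -3.87 dB
∠T = 0.00° − 59.16° = -59.16°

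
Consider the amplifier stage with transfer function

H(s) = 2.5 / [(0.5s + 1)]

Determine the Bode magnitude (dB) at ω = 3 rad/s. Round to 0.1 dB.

2.8 dB

At ω = 3 rad/s:
pole (1 + j3·0.5) = 1 + j1.5 → |·| ≈ 1.8028, ∠ ≈ 56.31°
|H| = 2.5 · 1 / (1.8028) ≈ 1.3867
Gain = 20 log₁₀(1.3867) ≈ 2.84 dB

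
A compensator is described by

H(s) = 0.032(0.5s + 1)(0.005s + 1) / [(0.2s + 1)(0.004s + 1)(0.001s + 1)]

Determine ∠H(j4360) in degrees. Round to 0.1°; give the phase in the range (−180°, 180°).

-76.4°

At ω = 4360 rad/s:
zero (1 + j4360·0.5) = 1 + j2180 → |·| ≈ 2180, ∠ ≈ 89.97°
zero (1 + j4360·0.005) = 1 + j21.8 → |·| ≈ 21.823, ∠ ≈ 87.37°
pole (1 + j4360·0.2) = 1 + j872 → |·| ≈ 872, ∠ ≈ 89.93°
pole (1 + j4360·0.004) = 1 + j17.44 → |·| ≈ 17.469, ∠ ≈ 86.72°
pole (1 + j4360·0.001) = 1 + j4.36 → |·| ≈ 4.4732, ∠ ≈ 77.08°
∠H = (89.97° + 87.37°) − (89.93° + 86.72° + 77.08°) = -76.39°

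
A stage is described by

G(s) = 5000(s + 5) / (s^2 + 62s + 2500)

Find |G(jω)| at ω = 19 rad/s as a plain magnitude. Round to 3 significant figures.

40.2

At s = jω = j19:
zero (s+5): 5 + j19 → |·| = √(5²+19²) = √386 ≈ 19.647, ∠ = arctan(19/5) ≈ 75.26°
quadratic: (j19)² + 62·j19 + 2500 = 2139 + j1178 → |·| ≈ 2441.9, ∠ ≈ 28.84°
|G| = 5000 · 19.647 / 2441.9 ≈ 40.229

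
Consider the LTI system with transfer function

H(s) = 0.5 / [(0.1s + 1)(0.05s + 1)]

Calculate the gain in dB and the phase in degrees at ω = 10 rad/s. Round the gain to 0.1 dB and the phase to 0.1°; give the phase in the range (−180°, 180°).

At ω = 10 rad/s:
pole (1 + j10·0.1) = 1 + j1 → |·| ≈ 1.4142, ∠ ≈ 45.00°
pole (1 + j10·0.05) = 1 + j0.5 → |·| ≈ 1.118, ∠ ≈ 26.57°
|H| = 0.5 · 1 / (1.4142 · 1.118) ≈ 0.31624
Gain = 20 log₁₀(0.31624) ≈ -10.00 dB
∠H = (0°) − (45.00° + 26.57°) = -71.57°

-10.0 dB, -71.6°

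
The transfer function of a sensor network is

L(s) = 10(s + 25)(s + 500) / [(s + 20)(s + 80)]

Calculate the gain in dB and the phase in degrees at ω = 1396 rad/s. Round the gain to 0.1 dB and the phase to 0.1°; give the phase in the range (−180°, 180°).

20.5 dB, -16.6°

At s = jω = j1396:
zero (s+25): 25 + j1396 → |·| = √(25²+1396²) = √1949441 ≈ 1396.2, ∠ = arctan(1396/25) ≈ 88.97°
zero (s+500): 500 + j1396 → |·| = √(500²+1396²) = √2198816 ≈ 1482.8, ∠ = arctan(1396/500) ≈ 70.29°
pole (s+20): 20 + j1396 → |·| = √(20²+1396²) = √1949216 ≈ 1396.1, ∠ = arctan(1396/20) ≈ 89.18°
pole (s+80): 80 + j1396 → |·| = √(80²+1396²) = √1955216 ≈ 1398.3, ∠ = arctan(1396/80) ≈ 86.72°
|L| = 10 · 2.0703e+06 / 1.9522e+06 ≈ 10.605
Gain = 20 log₁₀(10.605) ≈ 20.51 dB
∠L = 159.26° − 175.90° = -16.64°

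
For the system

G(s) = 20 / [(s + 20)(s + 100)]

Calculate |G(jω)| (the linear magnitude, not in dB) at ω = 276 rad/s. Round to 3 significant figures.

0.000246

At s = jω = j276:
pole (s+20): 20 + j276 → |·| = √(20²+276²) = √76576 ≈ 276.72, ∠ = arctan(276/20) ≈ 85.86°
pole (s+100): 100 + j276 → |·| = √(100²+276²) = √86176 ≈ 293.56, ∠ = arctan(276/100) ≈ 70.08°
|G| = 20 / 81234 ≈ 0.0002462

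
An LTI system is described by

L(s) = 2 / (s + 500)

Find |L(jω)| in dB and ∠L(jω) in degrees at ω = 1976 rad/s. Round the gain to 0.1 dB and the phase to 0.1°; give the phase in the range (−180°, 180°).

At s = jω = j1976:
pole (s+500): 500 + j1976 → |·| = √(500²+1976²) = √4154576 ≈ 2038.3, ∠ = arctan(1976/500) ≈ 75.80°
|L| = 2 / 2038.3 ≈ 0.00098121
Gain = 20 log₁₀(0.00098121) ≈ -60.16 dB
∠L = 0.00° − 75.80° = -75.80°

-60.2 dB, -75.8°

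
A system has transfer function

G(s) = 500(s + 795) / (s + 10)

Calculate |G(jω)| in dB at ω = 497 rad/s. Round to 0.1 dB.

At s = jω = j497:
zero (s+795): 795 + j497 → |·| = √(795²+497²) = √879034 ≈ 937.57, ∠ = arctan(497/795) ≈ 32.01°
pole (s+10): 10 + j497 → |·| = √(10²+497²) = √247109 ≈ 497.1, ∠ = arctan(497/10) ≈ 88.85°
|G| = 500 · 937.57 / 497.1 ≈ 943.04
Gain = 20 log₁₀(943.04) ≈ 59.49 dB

59.5 dB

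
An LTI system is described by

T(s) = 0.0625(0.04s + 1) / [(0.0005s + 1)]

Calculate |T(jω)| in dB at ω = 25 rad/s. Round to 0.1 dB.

At ω = 25 rad/s:
zero (1 + j25·0.04) = 1 + j1 → |·| ≈ 1.4142, ∠ ≈ 45.00°
pole (1 + j25·0.0005) = 1 + j0.0125 → |·| ≈ 1.0001, ∠ ≈ 0.72°
|T| = 0.0625 · 1.4142 / (1.0001) ≈ 0.088379
Gain = 20 log₁₀(0.088379) ≈ -21.07 dB

-21.1 dB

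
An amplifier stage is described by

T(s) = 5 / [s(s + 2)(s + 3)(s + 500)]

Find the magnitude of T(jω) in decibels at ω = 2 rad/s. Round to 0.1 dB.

At s = jω = j2:
pole (s+2): 2 + j2 → |·| = √(2²+2²) = √8 ≈ 2.8284, ∠ = arctan(2/2) ≈ 45.00°
pole (s+3): 3 + j2 → |·| = √(3²+2²) = √13 ≈ 3.6056, ∠ = arctan(2/3) ≈ 33.69°
pole (s+500): 500 + j2 → |·| = √(500²+2²) = √250004 ≈ 500, ∠ = arctan(2/500) ≈ 0.23°
pole at origin: |s| = 2, ∠ = 90.00° (in denominator)
|T| = 5 / 10198 ≈ 0.00049029
Gain = 20 log₁₀(0.00049029) ≈ -66.19 dB

-66.2 dB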